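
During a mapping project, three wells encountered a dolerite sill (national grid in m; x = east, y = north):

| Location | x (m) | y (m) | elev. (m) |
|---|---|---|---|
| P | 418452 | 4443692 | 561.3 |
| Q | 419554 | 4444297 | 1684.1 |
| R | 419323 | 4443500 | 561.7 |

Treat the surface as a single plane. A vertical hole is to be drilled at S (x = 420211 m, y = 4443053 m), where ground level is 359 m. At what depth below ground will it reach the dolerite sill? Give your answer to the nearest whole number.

Two edge vectors: P→Q = (1102, 605, 1122.8), P→R = (871, -192, 0.4).
Normal n = (P→Q) × (P→R) = (215819.6, 977518, -738539).
So ∂z/∂x = −n_x/n_z = 0.29222506 and ∂z/∂y = −n_y/n_z = 1.32358345.
Intercept c from P: 561.3 − 122282.16 − 5881597.20 = −6003318.06.
At (420211, 4443053): z_contact = 122796.2 + 5880751.4 − 6003318.06 = 229.6 m.
Depth below ground = 359 − 229.6 = 129 m.

129 m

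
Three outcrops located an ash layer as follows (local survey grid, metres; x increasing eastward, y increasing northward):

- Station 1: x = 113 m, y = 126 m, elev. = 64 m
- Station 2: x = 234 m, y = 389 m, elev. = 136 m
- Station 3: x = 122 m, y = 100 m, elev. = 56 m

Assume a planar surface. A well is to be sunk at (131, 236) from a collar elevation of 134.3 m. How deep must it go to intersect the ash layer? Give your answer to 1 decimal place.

Two edge vectors: Station 1→Station 2 = (121, 263, 72), Station 1→Station 3 = (9, -26, -8).
Normal n = (Station 1→Station 2) × (Station 1→Station 3) = (-232, 1616, -5513).
So ∂z/∂x = −n_x/n_z = −0.04208 and ∂z/∂y = −n_y/n_z = 0.29313.
Intercept c from Station 1: 64 + 4.76 − 36.93 = 31.82.
At (131, 236): z_contact = −5.51 + 69.18 + 31.82 = 95.49 m.
Depth below ground = 134.3 − 95.49 = 38.8 m.

38.8 m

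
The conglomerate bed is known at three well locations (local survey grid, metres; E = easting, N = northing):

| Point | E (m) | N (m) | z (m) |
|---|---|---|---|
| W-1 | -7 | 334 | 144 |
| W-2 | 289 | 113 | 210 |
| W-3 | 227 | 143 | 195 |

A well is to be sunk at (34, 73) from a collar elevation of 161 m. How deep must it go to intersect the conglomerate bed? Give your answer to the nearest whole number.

24 m

Two edge vectors: W-1→W-2 = (296, -221, 66), W-1→W-3 = (234, -191, 51).
Normal n = (W-1→W-2) × (W-1→W-3) = (1335, 348, -4822).
So ∂z/∂E = −n_x/n_z = 0.27686 and ∂z/∂N = −n_y/n_z = 0.07217.
Intercept c from W-1: 144 + 1.94 − 24.10 = 121.83.
At (34, 73): z_contact = 9.4 + 5.3 + 121.83 = 136.5 m.
Depth below ground = 161 − 136.5 = 24 m.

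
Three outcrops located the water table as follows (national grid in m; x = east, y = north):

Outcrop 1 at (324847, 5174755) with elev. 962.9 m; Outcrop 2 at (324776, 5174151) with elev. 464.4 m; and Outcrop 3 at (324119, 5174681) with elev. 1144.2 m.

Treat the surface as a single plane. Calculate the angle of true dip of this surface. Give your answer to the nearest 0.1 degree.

42.9°

Let the plane be z = a·x + b·y + c.
Outcrop 2−Outcrop 1: −71a − 604b = −498.5;  Outcrop 3−Outcrop 1: −728a − 74b = 181.3.
Solving gives a = −0.33696, b = 0.86494.
Gradient magnitude |∇z| = √(a² + b²) = √(0.11354 + 0.74812) = 0.92826.
True dip = arctan(0.92826) = 42.9°, dipping toward SSE (azimuth ≈ 159°).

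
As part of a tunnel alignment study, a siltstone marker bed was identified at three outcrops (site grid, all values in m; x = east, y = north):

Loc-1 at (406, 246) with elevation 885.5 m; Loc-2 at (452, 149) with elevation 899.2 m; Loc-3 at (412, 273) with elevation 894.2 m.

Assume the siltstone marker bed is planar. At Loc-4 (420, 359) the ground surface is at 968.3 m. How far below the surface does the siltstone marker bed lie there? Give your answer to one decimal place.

Two edge vectors: Loc-1→Loc-2 = (46, -97, 13.7), Loc-1→Loc-3 = (6, 27, 8.7).
Normal n = (Loc-1→Loc-2) × (Loc-1→Loc-3) = (-1213.8, -318, 1824).
So ∂z/∂x = −n_x/n_z = 0.66546 and ∂z/∂y = −n_y/n_z = 0.17434.
Intercept c from Loc-1: 885.5 − 270.18 − 42.89 = 572.43.
At (420, 359): z_contact = 279.49 + 62.59 + 572.43 = 914.52 m.
Depth below ground = 968.3 − 914.52 = 53.8 m.

53.8 m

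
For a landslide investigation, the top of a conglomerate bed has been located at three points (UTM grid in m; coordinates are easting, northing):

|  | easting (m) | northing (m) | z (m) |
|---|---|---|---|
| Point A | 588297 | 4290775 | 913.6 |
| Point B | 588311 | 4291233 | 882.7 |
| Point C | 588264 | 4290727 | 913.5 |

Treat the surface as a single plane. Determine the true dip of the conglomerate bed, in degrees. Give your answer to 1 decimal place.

7.3°

Let the plane be z = a·easting + b·northing + c.
Point B−Point A: 14a + 458b = −30.9;  Point C−Point A: −33a − 48b = −0.1.
Solving gives a = 0.10587, b = −0.07070.
Gradient magnitude |∇z| = √(a² + b²) = √(0.01121 + 0.00500) = 0.12731.
True dip = arctan(0.12731) = 7.3°, dipping toward WNW (azimuth ≈ 304°).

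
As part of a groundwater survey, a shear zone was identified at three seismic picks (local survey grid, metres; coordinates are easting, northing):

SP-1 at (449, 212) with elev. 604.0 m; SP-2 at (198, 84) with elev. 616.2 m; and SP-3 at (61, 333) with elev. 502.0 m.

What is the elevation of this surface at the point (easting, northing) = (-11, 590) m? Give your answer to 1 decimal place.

Two edge vectors: SP-1→SP-2 = (-251, -128, 12.2), SP-1→SP-3 = (-388, 121, -102).
Normal n = (SP-1→SP-2) × (SP-1→SP-3) = (11579.8, -30335.6, -80035).
So ∂z/∂easting = −n_x/n_z = 0.14468 and ∂z/∂northing = −n_y/n_z = −0.37903.
Intercept c from SP-1: 604 − 64.96 + 80.35 = 619.39.
At (-11, 590): z = −1.6 − 223.6 + 619.39 = 394.2 m.

394.2 m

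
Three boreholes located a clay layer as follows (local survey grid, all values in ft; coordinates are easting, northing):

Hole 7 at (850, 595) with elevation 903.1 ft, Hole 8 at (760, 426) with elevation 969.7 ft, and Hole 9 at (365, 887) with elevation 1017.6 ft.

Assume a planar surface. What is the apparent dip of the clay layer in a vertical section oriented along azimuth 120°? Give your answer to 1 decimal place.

Let the plane be z = a·easting + b·northing + c.
Hole 8−Hole 7: −90a − 169b = 66.6;  Hole 9−Hole 7: −485a + 292b = 114.5.
Solving gives a = −0.35842, b = −0.20321.
Unit vector along 120° is (sin 120°, cos 120°) = (0.8660, -0.5000).
Slope in that direction = a·(0.8660) + b·(-0.5000) = −0.20880.
Apparent dip = arctan|0.20880| = 11.8° (true dip is 22.4°, so apparent ≤ true as expected).

11.8°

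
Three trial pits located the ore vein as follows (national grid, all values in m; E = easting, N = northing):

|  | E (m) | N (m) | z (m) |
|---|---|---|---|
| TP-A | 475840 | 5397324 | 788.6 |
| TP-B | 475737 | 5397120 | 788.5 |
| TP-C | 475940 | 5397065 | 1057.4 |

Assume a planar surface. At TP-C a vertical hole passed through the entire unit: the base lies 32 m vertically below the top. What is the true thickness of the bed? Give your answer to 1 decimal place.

Two edge vectors: TP-A→TP-B = (-103, -204, -0.1), TP-A→TP-C = (100, -259, 268.8).
Normal n = (TP-A→TP-B) × (TP-A→TP-C) = (-54861.1, 27676.4, 47077).
So ∂z/∂E = −n_x/n_z = 1.16535 and ∂z/∂N = −n_y/n_z = −0.58790.
|∇z| = √(a²+b²) = 1.30524, so dip δ = arctan(1.30524) = 52.54°.
True thickness = vertical thickness × cos δ = 32 × cos 52.54° = 19.5 m.

19.5 m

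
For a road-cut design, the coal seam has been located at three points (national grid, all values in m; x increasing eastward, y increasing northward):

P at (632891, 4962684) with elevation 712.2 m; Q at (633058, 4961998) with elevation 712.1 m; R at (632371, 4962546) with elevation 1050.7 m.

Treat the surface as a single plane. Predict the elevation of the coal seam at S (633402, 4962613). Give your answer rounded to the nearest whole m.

Let the plane be z = a·x + b·y + c.
Q−P: 167a − 686b = −0.1;  R−P: −520a − 138b = 338.5.
Solving gives a = −0.61149445, b = −0.14871658.
Then c = 712.2 − a·632891 − b·4962684 = 1125754.91.
At (633402, 4962613): z = −387321.8 − 738022.8 + 1125754.91 = 410.3 m.

410 m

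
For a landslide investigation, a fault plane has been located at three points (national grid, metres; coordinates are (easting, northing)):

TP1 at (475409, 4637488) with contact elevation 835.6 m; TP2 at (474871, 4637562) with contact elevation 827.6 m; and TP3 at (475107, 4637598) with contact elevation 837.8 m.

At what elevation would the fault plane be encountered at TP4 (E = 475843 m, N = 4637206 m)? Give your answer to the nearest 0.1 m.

Let the plane be z = a·E + b·N + c.
TP2−TP1: −538a + 74b = −8;  TP3−TP1: −302a + 110b = 2.2.
Solving gives a = 0.028312337, b = 0.097730235.
Then c = 835.6 − a·475409 − b·4637488 = −465847.13.
At (475843, 4637206): z = 13472.2 + 453195.2 − 465847.13 = 820.3 m.

820.3 m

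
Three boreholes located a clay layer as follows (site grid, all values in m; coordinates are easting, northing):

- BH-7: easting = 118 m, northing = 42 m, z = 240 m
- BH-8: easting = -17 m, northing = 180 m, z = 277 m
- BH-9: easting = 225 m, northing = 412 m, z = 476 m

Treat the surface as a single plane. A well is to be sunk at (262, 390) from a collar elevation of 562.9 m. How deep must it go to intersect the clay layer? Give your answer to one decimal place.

88.3 m

Let the plane be z = a·easting + b·northing + c.
BH-8−BH-7: −135a + 138b = 37;  BH-9−BH-7: 107a + 370b = 236.
Solving gives a = 0.29171, b = 0.55348.
Then c = 240 − a·118 − b·42 = 182.33.
At (262, 390): z_contact = 76.43 + 215.86 + 182.33 = 474.62 m.
Depth below ground = 562.9 − 474.62 = 88.3 m.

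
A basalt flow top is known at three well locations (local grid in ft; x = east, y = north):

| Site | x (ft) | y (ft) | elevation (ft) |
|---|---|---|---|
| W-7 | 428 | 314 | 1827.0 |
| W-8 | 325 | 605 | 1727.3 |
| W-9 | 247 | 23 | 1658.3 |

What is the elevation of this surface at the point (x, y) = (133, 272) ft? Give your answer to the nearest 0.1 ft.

1548.5 ft

Let the plane be z = a·x + b·y + c.
W-8−W-7: −103a + 291b = −99.7;  W-9−W-7: −181a − 291b = −168.7.
Solving gives a = 0.94507, b = −0.00810.
Then c = 1827 − a·428 − b·314 = 1425.05.
At (133, 272): z = 125.7 − 2.2 + 1425.05 = 1548.5 ft.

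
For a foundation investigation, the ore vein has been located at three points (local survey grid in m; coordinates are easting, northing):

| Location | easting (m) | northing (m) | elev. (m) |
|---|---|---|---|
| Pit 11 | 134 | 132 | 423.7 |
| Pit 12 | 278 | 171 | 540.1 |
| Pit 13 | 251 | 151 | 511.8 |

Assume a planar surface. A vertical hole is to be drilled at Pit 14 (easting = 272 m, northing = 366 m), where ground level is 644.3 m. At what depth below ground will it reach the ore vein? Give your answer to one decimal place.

8.7 m

Let the plane be z = a·easting + b·northing + c.
Pit 12−Pit 11: 144a + 39b = 116.4;  Pit 13−Pit 11: 117a + 19b = 88.1.
Solving gives a = 0.67011, b = 0.51034.
Then c = 423.7 − a·134 − b·132 = 266.54.
At (272, 366): z_contact = 182.27 + 186.79 + 266.54 = 635.60 m.
Depth below ground = 644.3 − 635.60 = 8.7 m.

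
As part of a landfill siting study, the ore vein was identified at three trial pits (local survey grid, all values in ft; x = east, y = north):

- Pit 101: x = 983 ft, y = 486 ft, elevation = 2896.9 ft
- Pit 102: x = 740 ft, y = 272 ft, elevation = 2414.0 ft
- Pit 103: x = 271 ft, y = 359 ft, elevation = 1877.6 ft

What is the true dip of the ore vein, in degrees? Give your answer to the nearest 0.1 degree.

56.6°

Two edge vectors: Pit 101→Pit 102 = (-243, -214, -482.9), Pit 101→Pit 103 = (-712, -127, -1019.3).
Normal n = (Pit 101→Pit 102) × (Pit 101→Pit 103) = (156801.9, 96134.9, -121507).
So ∂z/∂x = −n_x/n_z = 1.29048 and ∂z/∂y = −n_y/n_z = 0.79119.
Gradient magnitude |∇z| = √(a² + b²) = √(1.66533 + 0.62598) = 1.51371.
True dip = arctan(1.51371) = 56.6°, dipping toward WSW (azimuth ≈ 238°).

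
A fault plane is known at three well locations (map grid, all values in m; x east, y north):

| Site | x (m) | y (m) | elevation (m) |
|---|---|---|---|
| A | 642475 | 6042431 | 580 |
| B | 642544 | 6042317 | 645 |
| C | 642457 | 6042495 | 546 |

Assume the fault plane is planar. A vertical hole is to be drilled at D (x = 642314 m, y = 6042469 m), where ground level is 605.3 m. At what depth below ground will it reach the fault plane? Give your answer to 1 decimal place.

63.5 m

Two edge vectors: A→B = (69, -114, 65), A→C = (-18, 64, -34).
Normal n = (A→B) × (A→C) = (-284, 1176, 2364).
So ∂z/∂x = −n_x/n_z = 0.120135364 and ∂z/∂y = −n_y/n_z = −0.497461929.
Intercept c from A: 580 − 77183.97 + 3005879.38 = 2929275.41.
At (642314, 6042469): z_contact = 77164.63 − 3005898.28 + 2929275.41 = 541.75 m.
Depth below ground = 605.3 − 541.75 = 63.5 m.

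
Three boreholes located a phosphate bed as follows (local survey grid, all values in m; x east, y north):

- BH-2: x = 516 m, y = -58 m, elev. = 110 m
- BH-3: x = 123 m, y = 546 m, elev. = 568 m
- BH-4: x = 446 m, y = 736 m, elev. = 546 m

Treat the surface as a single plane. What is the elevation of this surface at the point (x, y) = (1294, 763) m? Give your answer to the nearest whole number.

Let the plane be z = a·x + b·y + c.
BH-3−BH-2: −393a + 604b = 458;  BH-4−BH-2: −70a + 794b = 436.
Solving gives a = −0.37184, b = 0.51634.
Then c = 110 − a·516 − b·-58 = 331.82.
At (1294, 763): z = −481.2 + 394.0 + 331.82 = 244.6 m.

245 m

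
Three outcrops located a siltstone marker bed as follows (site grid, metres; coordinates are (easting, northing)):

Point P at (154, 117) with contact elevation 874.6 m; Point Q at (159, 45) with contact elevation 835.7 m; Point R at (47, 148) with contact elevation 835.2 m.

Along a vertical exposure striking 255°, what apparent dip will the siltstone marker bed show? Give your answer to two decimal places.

33.69°

Let the plane be z = a·E + b·N + c.
Point Q−Point P: 5a − 72b = −38.9;  Point R−Point P: −107a + 31b = −39.4.
Solving gives a = 0.53553, b = 0.57747.
Unit vector along 255° is (sin 255°, cos 255°) = (-0.9659, -0.2588).
Slope in that direction = a·(-0.9659) + b·(-0.2588) = −0.66674.
Apparent dip = arctan|0.66674| = 33.69° (true dip is 38.2°, so apparent ≤ true as expected).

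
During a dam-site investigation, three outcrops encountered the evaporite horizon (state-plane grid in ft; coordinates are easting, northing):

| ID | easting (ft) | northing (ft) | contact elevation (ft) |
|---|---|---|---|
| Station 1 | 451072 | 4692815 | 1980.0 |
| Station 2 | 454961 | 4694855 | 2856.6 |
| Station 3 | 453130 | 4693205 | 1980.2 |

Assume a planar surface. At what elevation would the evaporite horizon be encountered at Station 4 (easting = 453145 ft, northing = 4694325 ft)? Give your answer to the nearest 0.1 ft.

2731.4 ft

Two edge vectors: Station 1→Station 2 = (3889, 2040, 876.6), Station 1→Station 3 = (2058, 390, 0.2).
Normal n = (Station 1→Station 2) × (Station 1→Station 3) = (-341466, 1803265, -2681610).
So ∂z/∂easting = −n_x/n_z = −0.127336190 and ∂z/∂northing = −n_y/n_z = 0.672456099.
Intercept c from Station 1: 1980 + 57437.79 − 3155712.07 = −3096294.28.
At (453145, 4694325): z = −57701.8 + 3156727.5 − 3096294.28 = 2731.4 ft.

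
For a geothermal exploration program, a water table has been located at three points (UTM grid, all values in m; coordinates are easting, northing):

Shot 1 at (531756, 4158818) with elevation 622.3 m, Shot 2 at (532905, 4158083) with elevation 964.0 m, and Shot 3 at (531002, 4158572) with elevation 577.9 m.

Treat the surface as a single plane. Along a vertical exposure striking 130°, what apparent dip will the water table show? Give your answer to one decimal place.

Let the plane be z = a·easting + b·northing + c.
Shot 2−Shot 1: 1149a − 735b = 341.7;  Shot 3−Shot 1: −754a − 246b = −44.4.
Solving gives a = 0.13944, b = −0.24691.
Unit vector along 130° is (sin 130°, cos 130°) = (0.7660, -0.6428).
Slope in that direction = a·(0.7660) + b·(-0.6428) = 0.26553.
Apparent dip = arctan|0.26553| = 14.9° (true dip is 15.8°, so apparent ≤ true as expected).

14.9°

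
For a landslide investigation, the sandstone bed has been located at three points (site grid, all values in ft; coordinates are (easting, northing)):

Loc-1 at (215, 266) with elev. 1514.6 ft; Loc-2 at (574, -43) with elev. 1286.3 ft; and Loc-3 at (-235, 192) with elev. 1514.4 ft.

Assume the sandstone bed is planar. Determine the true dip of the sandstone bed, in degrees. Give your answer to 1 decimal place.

Two edge vectors: Loc-1→Loc-2 = (359, -309, -228.3), Loc-1→Loc-3 = (-450, -74, -0.2).
Normal n = (Loc-1→Loc-2) × (Loc-1→Loc-3) = (-16832.4, 102806.8, -165616).
So ∂z/∂E = −n_x/n_z = −0.10164 and ∂z/∂N = −n_y/n_z = 0.62075.
Gradient magnitude |∇z| = √(a² + b²) = √(0.01033 + 0.38534) = 0.62902.
True dip = arctan(0.62902) = 32.2°, dipping toward S (azimuth ≈ 171°).

32.2°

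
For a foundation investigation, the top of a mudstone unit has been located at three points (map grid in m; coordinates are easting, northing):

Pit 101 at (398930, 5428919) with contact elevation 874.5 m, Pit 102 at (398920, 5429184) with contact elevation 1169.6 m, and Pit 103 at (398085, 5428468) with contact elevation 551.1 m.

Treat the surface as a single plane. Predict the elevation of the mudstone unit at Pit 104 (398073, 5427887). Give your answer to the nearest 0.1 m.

Let the plane be z = a·easting + b·northing + c.
Pit 102−Pit 101: −10a + 265b = 295.1;  Pit 103−Pit 101: −845a − 451b = −323.4.
Solving gives a = −0.207451135, b = 1.105756561.
Then c = 874.5 − a·398930 − b·5428919 = −5919429.82.
At (398073, 5427887): z = −82580.7 + 6001921.7 − 5919429.82 = -88.9 m.

-88.9 m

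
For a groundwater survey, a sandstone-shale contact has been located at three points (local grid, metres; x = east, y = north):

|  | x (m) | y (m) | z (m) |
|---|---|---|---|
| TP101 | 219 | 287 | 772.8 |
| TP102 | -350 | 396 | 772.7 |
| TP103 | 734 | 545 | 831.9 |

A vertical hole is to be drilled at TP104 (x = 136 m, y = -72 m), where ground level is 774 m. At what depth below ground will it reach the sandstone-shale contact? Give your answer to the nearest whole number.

Let the plane be z = a·x + b·y + c.
TP102−TP101: −569a + 109b = −0.1;  TP103−TP101: 515a + 258b = 59.1.
Solving gives a = 0.03187, b = 0.16545.
Then c = 772.8 − a·219 − b·287 = 718.34.
At (136, -72): z_contact = 4.3 − 11.9 + 718.34 = 710.8 m.
Depth below ground = 774 − 710.8 = 63 m.

63 m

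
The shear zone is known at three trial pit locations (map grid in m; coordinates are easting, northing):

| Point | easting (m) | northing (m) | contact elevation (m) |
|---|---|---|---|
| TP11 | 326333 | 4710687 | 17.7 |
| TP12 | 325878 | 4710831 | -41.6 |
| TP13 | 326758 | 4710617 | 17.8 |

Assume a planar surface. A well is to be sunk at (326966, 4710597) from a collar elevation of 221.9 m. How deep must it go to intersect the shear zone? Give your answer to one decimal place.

Let the plane be z = a·easting + b·northing + c.
TP12−TP11: −455a + 144b = −59.3;  TP13−TP11: 425a − 70b = 0.1.
Solving gives a = −0.140940375, b = −0.857137990.
Then c = 17.7 − a·326333 − b·4710687 = 4083719.98.
At (326966, 4710597): z_contact = −46082.71 − 4037631.64 + 4083719.98 = 5.63 m.
Depth below ground = 221.9 − 5.63 = 216.3 m.

216.3 m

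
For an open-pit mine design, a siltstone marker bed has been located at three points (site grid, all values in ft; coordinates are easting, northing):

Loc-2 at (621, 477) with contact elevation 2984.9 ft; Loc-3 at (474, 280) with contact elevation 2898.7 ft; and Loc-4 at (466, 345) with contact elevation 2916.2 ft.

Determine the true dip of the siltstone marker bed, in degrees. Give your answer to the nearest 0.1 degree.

19.4°

Let the plane be z = a·easting + b·northing + c.
Loc-3−Loc-2: −147a − 197b = −86.2;  Loc-4−Loc-2: −155a − 132b = −68.7.
Solving gives a = 0.19365, b = 0.29306.
Gradient magnitude |∇z| = √(a² + b²) = √(0.03750 + 0.08589) = 0.35126.
True dip = arctan(0.35126) = 19.4°, dipping toward SSW (azimuth ≈ 213°).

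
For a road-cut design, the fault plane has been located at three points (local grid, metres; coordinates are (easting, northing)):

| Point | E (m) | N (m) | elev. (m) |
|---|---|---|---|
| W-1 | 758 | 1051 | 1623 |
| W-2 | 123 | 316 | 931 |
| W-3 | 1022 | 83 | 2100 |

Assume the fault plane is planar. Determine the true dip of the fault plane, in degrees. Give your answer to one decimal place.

Let the plane be z = a·E + b·N + c.
W-2−W-1: −635a − 735b = −692;  W-3−W-1: 264a − 968b = 477.
Solving gives a = 1.26181, b = −0.14864.
Gradient magnitude |∇z| = √(a² + b²) = √(1.59216 + 0.02209) = 1.27053.
True dip = arctan(1.27053) = 51.8°, dipping toward W (azimuth ≈ 277°).

51.8°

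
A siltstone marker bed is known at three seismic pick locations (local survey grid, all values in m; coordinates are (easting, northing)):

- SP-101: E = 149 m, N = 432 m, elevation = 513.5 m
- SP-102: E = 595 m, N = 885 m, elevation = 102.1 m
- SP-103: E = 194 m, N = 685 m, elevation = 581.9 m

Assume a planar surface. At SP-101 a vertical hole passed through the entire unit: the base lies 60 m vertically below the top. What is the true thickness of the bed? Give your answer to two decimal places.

32.47 m

Let the plane be z = a·E + b·N + c.
SP-102−SP-101: 446a + 453b = −411.4;  SP-103−SP-101: 45a + 253b = 68.4.
Solving gives a = −1.46095, b = 0.53021.
|∇z| = √(a²+b²) = 1.55419, so dip δ = arctan(1.55419) = 57.24°.
True thickness = vertical thickness × cos δ = 60 × cos 57.24° = 32.47 m.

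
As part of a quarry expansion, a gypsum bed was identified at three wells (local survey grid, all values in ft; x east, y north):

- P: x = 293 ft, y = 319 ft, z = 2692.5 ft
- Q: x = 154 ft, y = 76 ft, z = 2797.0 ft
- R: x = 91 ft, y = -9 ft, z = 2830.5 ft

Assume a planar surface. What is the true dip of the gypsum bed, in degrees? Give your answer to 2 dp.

Two edge vectors: P→Q = (-139, -243, 104.5), P→R = (-202, -328, 138).
Normal n = (P→Q) × (P→R) = (742, -1927, -3494).
So ∂z/∂x = −n_x/n_z = 0.21236 and ∂z/∂y = −n_y/n_z = −0.55152.
Gradient magnitude |∇z| = √(a² + b²) = √(0.04510 + 0.30417) = 0.59099.
True dip = arctan(0.59099) = 30.58°, dipping toward NNW (azimuth ≈ 339°).

30.58°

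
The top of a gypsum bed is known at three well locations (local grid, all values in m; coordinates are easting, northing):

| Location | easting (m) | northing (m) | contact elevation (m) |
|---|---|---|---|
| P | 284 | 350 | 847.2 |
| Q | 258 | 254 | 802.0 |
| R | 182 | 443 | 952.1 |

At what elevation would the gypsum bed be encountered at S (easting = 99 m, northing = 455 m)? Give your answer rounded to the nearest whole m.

Let the plane be z = a·easting + b·northing + c.
Q−P: −26a − 96b = −45.2;  R−P: −102a + 93b = 104.9.
Solving gives a = −0.48049, b = 0.60097.
Then c = 847.2 − a·284 − b·350 = 773.32.
At (99, 455): z = −47.6 + 273.4 + 773.32 = 999.2 m.

999 m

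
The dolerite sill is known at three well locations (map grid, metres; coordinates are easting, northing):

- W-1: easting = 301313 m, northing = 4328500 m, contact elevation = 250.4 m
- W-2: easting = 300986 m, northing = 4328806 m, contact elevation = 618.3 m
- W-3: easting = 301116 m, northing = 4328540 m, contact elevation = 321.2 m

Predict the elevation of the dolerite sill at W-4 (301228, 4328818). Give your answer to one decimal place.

595.2 m

Two edge vectors: W-1→W-2 = (-327, 306, 367.9), W-1→W-3 = (-197, 40, 70.8).
Normal n = (W-1→W-2) × (W-1→W-3) = (6948.8, -49324.7, 47202).
So ∂z/∂easting = −n_x/n_z = −0.147214101 and ∂z/∂northing = −n_y/n_z = 1.044970552.
Intercept c from W-1: 250.4 + 44357.52 − 4523155.03 = −4478547.11.
At (301228, 4328818): z = −44345.0 + 4523487.3 − 4478547.11 = 595.2 m.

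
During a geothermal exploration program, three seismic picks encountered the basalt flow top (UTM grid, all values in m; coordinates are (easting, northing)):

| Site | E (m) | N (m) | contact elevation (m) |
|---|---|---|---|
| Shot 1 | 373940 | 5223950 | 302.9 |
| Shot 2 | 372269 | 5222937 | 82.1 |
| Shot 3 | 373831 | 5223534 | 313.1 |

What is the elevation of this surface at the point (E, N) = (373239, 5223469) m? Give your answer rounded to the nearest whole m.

Let the plane be z = a·E + b·N + c.
Shot 2−Shot 1: −1671a − 1013b = −220.8;  Shot 3−Shot 1: −109a − 416b = 10.2.
Solving gives a = 0.17475984, b = −0.07030967.
Then c = 302.9 − a·373940 − b·5223950 = 302247.41.
At (373239, 5223469): z = 65227.2 − 367260.4 + 302247.41 = 214.2 m.

214 m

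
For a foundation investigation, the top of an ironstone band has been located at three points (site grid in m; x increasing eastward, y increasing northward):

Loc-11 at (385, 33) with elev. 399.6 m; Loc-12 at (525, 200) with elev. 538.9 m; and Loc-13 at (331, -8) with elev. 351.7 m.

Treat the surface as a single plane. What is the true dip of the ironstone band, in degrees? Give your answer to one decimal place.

36.5°

Let the plane be z = a·x + b·y + c.
Loc-12−Loc-11: 140a + 167b = 139.3;  Loc-13−Loc-11: −54a − 41b = −47.9.
Solving gives a = 0.69799, b = 0.24899.
Gradient magnitude |∇z| = √(a² + b²) = √(0.48719 + 0.06200) = 0.74107.
True dip = arctan(0.74107) = 36.5°, dipping toward WSW (azimuth ≈ 250°).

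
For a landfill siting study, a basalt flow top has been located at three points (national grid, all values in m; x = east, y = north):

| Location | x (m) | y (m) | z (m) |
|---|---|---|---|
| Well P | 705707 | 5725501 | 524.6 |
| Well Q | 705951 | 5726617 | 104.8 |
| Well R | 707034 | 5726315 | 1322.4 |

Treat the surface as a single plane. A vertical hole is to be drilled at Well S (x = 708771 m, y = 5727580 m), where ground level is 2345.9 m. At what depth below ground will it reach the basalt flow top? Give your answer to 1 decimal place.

96.2 m

Two edge vectors: Well P→Well Q = (244, 1116, -419.8), Well P→Well R = (1327, 814, 797.8).
Normal n = (Well P→Well Q) × (Well P→Well R) = (1232062, -751737.8, -1282316).
So ∂z/∂x = −n_x/n_z = 0.960809972 and ∂z/∂y = −n_y/n_z = −0.586234438.
Intercept c from Well P: 524.6 − 678050.32 + 3356485.86 = 2678960.14.
At (708771, 5727580): z_contact = 680994.24 − 3357704.64 + 2678960.14 = 2249.74 m.
Depth below ground = 2345.9 − 2249.74 = 96.2 m.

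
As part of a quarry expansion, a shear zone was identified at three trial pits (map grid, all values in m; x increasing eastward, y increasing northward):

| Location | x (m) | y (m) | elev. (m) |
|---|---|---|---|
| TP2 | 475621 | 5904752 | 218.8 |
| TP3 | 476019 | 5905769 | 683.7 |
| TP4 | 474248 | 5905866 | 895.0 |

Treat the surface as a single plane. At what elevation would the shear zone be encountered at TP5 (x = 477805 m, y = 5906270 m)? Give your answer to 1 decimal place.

Let the plane be z = a·x + b·y + c.
TP3−TP2: 398a + 1017b = 464.9;  TP4−TP2: −1373a + 1114b = 676.2.
Solving gives a = −0.092295266, b = 0.493248295.
Then c = 218.8 − a·475621 − b·5904752 = −2868392.49.
At (477805, 5906270): z = −44099.1 + 2913257.6 − 2868392.49 = 766.0 m.

766.0 m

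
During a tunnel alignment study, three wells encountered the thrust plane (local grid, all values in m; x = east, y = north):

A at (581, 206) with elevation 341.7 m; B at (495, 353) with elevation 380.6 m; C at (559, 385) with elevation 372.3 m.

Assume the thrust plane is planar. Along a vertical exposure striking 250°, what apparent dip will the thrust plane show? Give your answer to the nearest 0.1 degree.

8.0°

Two edge vectors: A→B = (-86, 147, 38.9), A→C = (-22, 179, 30.6).
Normal n = (A→B) × (A→C) = (-2464.9, 1775.8, -12160).
So ∂z/∂x = −n_x/n_z = −0.20271 and ∂z/∂y = −n_y/n_z = 0.14604.
Unit vector along 250° is (sin 250°, cos 250°) = (-0.9397, -0.3420).
Slope in that direction = a·(-0.9397) + b·(-0.3420) = 0.14053.
Apparent dip = arctan|0.14053| = 8.0° (true dip is 14.0°, so apparent ≤ true as expected).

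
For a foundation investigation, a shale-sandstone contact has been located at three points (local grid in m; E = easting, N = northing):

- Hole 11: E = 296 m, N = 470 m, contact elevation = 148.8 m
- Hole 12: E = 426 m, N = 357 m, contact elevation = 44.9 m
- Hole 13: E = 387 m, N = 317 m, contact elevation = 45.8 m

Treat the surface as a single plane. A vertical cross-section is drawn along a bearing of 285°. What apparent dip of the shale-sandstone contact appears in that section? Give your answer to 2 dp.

28.11°

Let the plane be z = a·E + b·N + c.
Hole 12−Hole 11: 130a − 113b = −103.9;  Hole 13−Hole 11: 91a − 153b = −103.
Solving gives a = −0.44319, b = 0.40961.
Unit vector along 285° is (sin 285°, cos 285°) = (-0.9659, 0.2588).
Slope in that direction = a·(-0.9659) + b·(0.2588) = 0.53410.
Apparent dip = arctan|0.53410| = 28.11° (true dip is 31.1°, so apparent ≤ true as expected).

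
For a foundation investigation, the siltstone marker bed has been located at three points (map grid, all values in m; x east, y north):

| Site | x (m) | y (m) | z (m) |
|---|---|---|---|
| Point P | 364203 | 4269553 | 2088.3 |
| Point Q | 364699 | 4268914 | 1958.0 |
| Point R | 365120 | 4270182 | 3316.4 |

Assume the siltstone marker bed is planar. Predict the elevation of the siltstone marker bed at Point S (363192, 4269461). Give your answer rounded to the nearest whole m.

Two edge vectors: Point P→Point Q = (496, -639, -130.3), Point P→Point R = (917, 629, 1228.1).
Normal n = (Point P→Point Q) × (Point P→Point R) = (-702797.2, -728622.7, 897947).
So ∂z/∂x = −n_x/n_z = 0.78267114 and ∂z/∂y = −n_y/n_z = 0.81143174.
Intercept c from Point P: 2088.3 − 285051.18 − 3464450.84 = −3747413.71.
At (363192, 4269461): z = 284259.9 + 3464376.2 − 3747413.71 = 1222.4 m.

1222 m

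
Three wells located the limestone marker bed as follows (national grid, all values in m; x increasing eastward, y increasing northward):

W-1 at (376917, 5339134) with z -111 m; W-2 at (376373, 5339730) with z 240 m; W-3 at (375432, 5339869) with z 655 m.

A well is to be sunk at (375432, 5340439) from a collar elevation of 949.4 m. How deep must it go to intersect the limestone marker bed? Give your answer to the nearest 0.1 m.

Let the plane be z = a·x + b·y + c.
W-2−W-1: −544a + 596b = 351;  W-3−W-1: −1485a + 735b = 766.
Solving gives a = −0.409197890, b = 0.215430114.
Then c = -111 − a·376917 − b·5339134 = −996087.61.
At (375432, 5340439): z_contact = −153625.98 + 1150491.38 − 996087.61 = 777.80 m.
Depth below ground = 949.4 − 777.80 = 171.6 m.

171.6 m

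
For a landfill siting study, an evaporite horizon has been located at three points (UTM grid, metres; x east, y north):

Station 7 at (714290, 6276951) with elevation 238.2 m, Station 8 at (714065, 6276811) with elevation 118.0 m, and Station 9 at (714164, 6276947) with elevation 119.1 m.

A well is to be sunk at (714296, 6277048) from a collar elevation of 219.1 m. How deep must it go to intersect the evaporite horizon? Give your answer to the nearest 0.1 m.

Let the plane be z = a·x + b·y + c.
Station 8−Station 7: −225a − 140b = −120.2;  Station 9−Station 7: −126a − 4b = −119.1.
Solving gives a = 0.967335723, b = −0.696075269.
Then c = 238.2 − a·714290 − b·6276951 = 3678510.32.
At (714296, 6277048): z_contact = 690964.04 − 4369297.87 + 3678510.32 = 176.48 m.
Depth below ground = 219.1 − 176.48 = 42.6 m.

42.6 m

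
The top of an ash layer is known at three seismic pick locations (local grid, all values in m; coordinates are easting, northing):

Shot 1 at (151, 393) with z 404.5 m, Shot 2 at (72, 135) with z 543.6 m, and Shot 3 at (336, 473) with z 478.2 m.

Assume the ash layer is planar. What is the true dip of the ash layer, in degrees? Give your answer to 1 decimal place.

Let the plane be z = a·easting + b·northing + c.
Shot 2−Shot 1: −79a − 258b = 139.1;  Shot 3−Shot 1: 185a + 80b = 73.7.
Solving gives a = 0.72791, b = −0.76203.
Gradient magnitude |∇z| = √(a² + b²) = √(0.52985 + 0.58069) = 1.05382.
True dip = arctan(1.05382) = 46.5°, dipping toward NW (azimuth ≈ 316°).

46.5°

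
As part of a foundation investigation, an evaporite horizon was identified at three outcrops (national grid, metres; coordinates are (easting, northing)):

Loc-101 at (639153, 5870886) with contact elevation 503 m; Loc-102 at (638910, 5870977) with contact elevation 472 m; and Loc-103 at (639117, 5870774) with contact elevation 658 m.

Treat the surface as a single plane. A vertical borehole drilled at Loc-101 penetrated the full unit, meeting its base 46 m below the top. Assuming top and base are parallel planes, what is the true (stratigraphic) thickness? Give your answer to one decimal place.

27.8 m

Let the plane be z = a·E + b·N + c.
Loc-102−Loc-101: −243a + 91b = −31;  Loc-103−Loc-101: −36a − 112b = 155.
Solving gives a = −0.34871, b = −1.27184.
|∇z| = √(a²+b²) = 1.31878, so dip δ = arctan(1.31878) = 52.83°.
True thickness = vertical thickness × cos δ = 46 × cos 52.83° = 27.8 m.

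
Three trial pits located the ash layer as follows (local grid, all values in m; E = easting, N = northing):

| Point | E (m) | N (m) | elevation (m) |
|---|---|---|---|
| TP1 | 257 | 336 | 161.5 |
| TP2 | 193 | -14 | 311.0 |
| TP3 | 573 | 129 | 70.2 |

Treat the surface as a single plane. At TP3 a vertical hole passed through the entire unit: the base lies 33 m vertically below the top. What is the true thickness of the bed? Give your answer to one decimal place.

Two edge vectors: TP1→TP2 = (-64, -350, 149.5), TP1→TP3 = (316, -207, -91.3).
Normal n = (TP1→TP2) × (TP1→TP3) = (62901.5, 41398.8, 123848).
So ∂z/∂E = −n_x/n_z = −0.50789 and ∂z/∂N = −n_y/n_z = −0.33427.
|∇z| = √(a²+b²) = 0.60802, so dip δ = arctan(0.60802) = 31.30°.
True thickness = vertical thickness × cos δ = 33 × cos 31.30° = 28.2 m.

28.2 m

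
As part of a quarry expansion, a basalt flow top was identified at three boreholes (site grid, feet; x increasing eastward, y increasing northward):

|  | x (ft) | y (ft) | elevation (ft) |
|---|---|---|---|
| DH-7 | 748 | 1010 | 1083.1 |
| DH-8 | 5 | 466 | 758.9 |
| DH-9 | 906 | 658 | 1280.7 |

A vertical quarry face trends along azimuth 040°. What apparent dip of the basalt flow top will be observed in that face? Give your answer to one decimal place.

11.3°

Let the plane be z = a·x + b·y + c.
DH-8−DH-7: −743a − 544b = −324.2;  DH-9−DH-7: 158a − 352b = 197.6.
Solving gives a = 0.63776, b = −0.27510.
Unit vector along 040° is (sin 40°, cos 40°) = (0.6428, 0.7660).
Slope in that direction = a·(0.6428) + b·(0.7660) = 0.19920.
Apparent dip = arctan|0.19920| = 11.3° (true dip is 34.8°, so apparent ≤ true as expected).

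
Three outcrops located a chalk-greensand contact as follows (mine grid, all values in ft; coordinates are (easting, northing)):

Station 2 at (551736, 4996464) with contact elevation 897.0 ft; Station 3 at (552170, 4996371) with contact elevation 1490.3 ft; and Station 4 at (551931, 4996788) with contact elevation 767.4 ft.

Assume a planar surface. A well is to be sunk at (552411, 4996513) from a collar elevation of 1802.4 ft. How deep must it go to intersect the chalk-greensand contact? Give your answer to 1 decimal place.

Two edge vectors: Station 2→Station 3 = (434, -93, 593.3), Station 2→Station 4 = (195, 324, -129.6).
Normal n = (Station 2→Station 3) × (Station 2→Station 4) = (-180176.4, 171939.9, 158751).
So ∂z/∂E = −n_x/n_z = 1.134962299 and ∂z/∂N = −n_y/n_z = −1.083079162.
Intercept c from Station 2: 897 − 626199.56 + 5411566.04 = 4786263.48.
At (552411, 4996513): z_contact = 626965.66 − 5411619.11 + 4786263.48 = 1610.03 ft.
Depth below ground = 1802.4 − 1610.03 = 192.4 ft.

192.4 ft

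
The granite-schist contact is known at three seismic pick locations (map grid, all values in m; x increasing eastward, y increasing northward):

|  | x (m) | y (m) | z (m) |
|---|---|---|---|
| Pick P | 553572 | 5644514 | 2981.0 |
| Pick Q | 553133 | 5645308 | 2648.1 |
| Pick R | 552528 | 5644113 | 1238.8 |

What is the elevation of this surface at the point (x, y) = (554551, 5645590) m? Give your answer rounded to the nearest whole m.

4905 m

Two edge vectors: Pick P→Pick Q = (-439, 794, -332.9), Pick P→Pick R = (-1044, -401, -1742.2).
Normal n = (Pick P→Pick Q) × (Pick P→Pick R) = (-1516799.7, -417278.2, 1004975).
So ∂z/∂x = −n_x/n_z = 1.50929098 and ∂z/∂y = −n_y/n_z = 0.41521252.
Intercept c from Pick P: 2981 − 835501.22 − 2343672.87 = −3176193.09.
At (554551, 5645590): z = 836978.8 + 2344119.6 − 3176193.09 = 4905.4 m.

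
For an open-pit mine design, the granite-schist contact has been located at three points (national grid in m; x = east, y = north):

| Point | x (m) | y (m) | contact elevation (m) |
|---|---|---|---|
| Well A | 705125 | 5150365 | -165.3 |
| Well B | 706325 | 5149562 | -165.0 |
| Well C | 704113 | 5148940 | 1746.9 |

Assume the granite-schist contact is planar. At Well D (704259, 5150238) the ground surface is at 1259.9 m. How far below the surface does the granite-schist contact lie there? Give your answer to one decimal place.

Let the plane be z = a·x + b·y + c.
Well B−Well A: 1200a − 803b = 0.3;  Well C−Well A: −1012a − 1425b = 1912.2.
Solving gives a = −0.608517876, b = −0.909740288.
Then c = -165.3 − a·705125 − b·5150365 = 5114410.40.
At (704259, 5150238): z_contact = −428554.19 − 4685379.00 + 5114410.40 = 477.21 m.
Depth below ground = 1259.9 − 477.21 = 782.7 m.

782.7 m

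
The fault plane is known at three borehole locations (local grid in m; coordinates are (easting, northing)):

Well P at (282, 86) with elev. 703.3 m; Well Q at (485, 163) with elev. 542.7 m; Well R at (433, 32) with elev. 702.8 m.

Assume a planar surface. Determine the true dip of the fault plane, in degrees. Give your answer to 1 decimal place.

Let the plane be z = a·E + b·N + c.
Well Q−Well P: 203a + 77b = −160.6;  Well R−Well P: 151a − 54b = −0.5.
Solving gives a = −0.38563, b = −1.06906.
Gradient magnitude |∇z| = √(a² + b²) = √(0.14871 + 1.14290) = 1.13649.
True dip = arctan(1.13649) = 48.7°, dipping toward NNE (azimuth ≈ 020°).

48.7°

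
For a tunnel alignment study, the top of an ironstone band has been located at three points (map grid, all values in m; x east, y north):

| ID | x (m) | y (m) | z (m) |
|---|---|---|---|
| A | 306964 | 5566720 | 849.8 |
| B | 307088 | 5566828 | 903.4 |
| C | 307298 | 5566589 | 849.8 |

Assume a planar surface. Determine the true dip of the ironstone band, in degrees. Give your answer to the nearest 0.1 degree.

Let the plane be z = a·x + b·y + c.
B−A: 124a + 108b = 53.6;  C−A: 334a − 131b = 0.
Solving gives a = 0.13422, b = 0.34220.
Gradient magnitude |∇z| = √(a² + b²) = √(0.01801 + 0.11710) = 0.36758.
True dip = arctan(0.36758) = 20.2°, dipping toward SSW (azimuth ≈ 201°).

20.2°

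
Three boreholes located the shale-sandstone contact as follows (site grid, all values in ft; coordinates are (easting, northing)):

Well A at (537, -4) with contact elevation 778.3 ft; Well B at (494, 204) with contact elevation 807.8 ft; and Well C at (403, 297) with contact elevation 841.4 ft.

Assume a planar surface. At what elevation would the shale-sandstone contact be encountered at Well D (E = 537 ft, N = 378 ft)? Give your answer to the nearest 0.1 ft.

810.0 ft

Let the plane be z = a·E + b·N + c.
Well B−Well A: −43a + 208b = 29.5;  Well C−Well A: −134a + 301b = 63.1.
Solving gives a = −0.28437, b = 0.08304.
Then c = 778.3 − a·537 − b·-4 = 931.34.
At (537, 378): z = −152.7 + 31.4 + 931.34 = 810.0 ft.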